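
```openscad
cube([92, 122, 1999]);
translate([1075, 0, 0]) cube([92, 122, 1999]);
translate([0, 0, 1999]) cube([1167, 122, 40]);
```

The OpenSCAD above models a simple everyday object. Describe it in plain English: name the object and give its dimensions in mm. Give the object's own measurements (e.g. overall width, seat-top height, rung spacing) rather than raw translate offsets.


A door frame. The clear opening is 983 mm wide and 1999 mm high. Two 92 mm wide jambs, 122 mm deep, stand either side of the opening from the floor to the top of the opening. A 40 mm thick head sits across the top of both jambs, spanning the full outside width of the frame.


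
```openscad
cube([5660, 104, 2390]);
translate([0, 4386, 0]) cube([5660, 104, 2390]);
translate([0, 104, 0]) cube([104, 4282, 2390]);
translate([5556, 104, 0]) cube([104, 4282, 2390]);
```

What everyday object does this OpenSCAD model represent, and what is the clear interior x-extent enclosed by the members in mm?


A house (or room) frame. The interior width is 5452 mm.

Four 2390 mm walls enclosing a rectangle with no floor or roof — a room or house frame. Outside width is 5660 mm and wall thickness is 104 mm, so the interior width is 5660 − 2 × 104 = 5452 mm.


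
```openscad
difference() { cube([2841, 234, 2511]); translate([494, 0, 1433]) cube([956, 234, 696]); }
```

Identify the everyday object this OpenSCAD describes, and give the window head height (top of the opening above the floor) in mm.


A wall with a window opening. The window head height is 2129 mm.

A wall with a rectangular opening subtracted — a window. Sill at z = 1433, opening 696 mm tall, so the head is at 1433 + 696 = 2129 mm.


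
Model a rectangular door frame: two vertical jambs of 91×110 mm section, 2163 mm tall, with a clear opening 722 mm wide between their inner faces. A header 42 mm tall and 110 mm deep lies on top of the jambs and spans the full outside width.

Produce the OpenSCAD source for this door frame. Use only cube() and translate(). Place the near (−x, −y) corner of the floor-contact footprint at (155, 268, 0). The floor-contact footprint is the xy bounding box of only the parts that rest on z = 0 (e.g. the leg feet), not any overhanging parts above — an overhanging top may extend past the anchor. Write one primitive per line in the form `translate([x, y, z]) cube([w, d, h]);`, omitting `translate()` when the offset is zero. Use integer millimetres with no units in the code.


translate([155, 268, 0]) cube([91, 110, 2163]);
translate([968, 268, 0]) cube([91, 110, 2163]);
translate([155, 268, 2163]) cube([904, 110, 42]);


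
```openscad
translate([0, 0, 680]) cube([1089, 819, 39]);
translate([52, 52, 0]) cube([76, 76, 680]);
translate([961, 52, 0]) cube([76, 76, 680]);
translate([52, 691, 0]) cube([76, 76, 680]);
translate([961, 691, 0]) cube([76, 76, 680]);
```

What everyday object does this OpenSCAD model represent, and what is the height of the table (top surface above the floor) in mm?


A table. The table height is 719 mm.

A 1089×819×39 slab sits at z = 680 on four 76 mm square posts — a table. The top surface is at 680 + 39 = 719 mm.


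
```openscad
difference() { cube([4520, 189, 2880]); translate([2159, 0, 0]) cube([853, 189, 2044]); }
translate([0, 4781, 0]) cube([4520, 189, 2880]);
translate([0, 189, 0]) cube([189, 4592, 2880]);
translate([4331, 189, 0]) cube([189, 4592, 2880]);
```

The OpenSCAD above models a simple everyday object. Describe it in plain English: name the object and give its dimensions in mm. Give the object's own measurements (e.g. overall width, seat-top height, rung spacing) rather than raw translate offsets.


A single room: four walls, each 2880 mm tall and 189 mm thick, enclosing an outside footprint 4520×4970 mm (x × y), no floor or roof. The front and back walls (−y and +y sides) run the full x-width; the side walls fit between their inner faces. A door opening 853 mm wide and 2044 mm tall is cut through the front wall from the floor up, its −x edge 2159 mm from the wall's −x end.


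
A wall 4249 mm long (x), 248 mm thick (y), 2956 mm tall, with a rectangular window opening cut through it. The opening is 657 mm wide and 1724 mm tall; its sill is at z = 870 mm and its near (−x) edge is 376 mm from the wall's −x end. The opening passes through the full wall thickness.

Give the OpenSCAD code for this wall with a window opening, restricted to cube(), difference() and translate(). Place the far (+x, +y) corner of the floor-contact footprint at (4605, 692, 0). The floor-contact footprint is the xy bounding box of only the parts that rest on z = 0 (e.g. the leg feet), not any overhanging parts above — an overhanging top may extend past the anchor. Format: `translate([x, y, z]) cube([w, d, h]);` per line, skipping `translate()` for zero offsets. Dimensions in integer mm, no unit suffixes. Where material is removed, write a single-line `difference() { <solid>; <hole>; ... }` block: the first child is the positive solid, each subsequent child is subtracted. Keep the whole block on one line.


difference() { translate([356, 444, 0]) cube([4249, 248, 2956]); translate([732, 444, 870]) cube([657, 248, 1724]); }


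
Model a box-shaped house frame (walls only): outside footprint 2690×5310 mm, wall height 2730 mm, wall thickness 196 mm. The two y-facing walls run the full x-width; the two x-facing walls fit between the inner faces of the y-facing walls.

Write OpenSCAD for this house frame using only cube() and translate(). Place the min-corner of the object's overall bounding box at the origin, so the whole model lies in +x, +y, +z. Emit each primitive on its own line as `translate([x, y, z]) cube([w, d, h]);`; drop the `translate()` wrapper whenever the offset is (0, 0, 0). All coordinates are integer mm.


cube([2690, 196, 2730]);
translate([0, 5114, 0]) cube([2690, 196, 2730]);
translate([0, 196, 0]) cube([196, 4918, 2730]);
translate([2494, 196, 0]) cube([196, 4918, 2730]);


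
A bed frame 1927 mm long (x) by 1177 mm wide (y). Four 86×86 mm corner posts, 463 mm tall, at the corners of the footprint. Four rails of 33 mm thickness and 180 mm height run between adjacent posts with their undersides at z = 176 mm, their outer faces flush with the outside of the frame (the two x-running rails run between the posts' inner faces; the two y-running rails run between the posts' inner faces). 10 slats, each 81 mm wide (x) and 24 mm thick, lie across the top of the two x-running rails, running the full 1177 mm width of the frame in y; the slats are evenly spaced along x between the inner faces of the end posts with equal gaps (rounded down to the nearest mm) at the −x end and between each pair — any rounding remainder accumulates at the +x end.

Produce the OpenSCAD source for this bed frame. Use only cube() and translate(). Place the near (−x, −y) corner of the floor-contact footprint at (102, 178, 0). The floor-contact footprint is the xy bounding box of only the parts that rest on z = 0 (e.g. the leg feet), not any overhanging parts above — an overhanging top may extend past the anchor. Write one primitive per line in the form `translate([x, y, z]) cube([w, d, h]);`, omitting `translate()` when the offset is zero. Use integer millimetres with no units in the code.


translate([102, 178, 0]) cube([86, 86, 463]);
translate([102, 1269, 0]) cube([86, 86, 463]);
translate([1943, 178, 0]) cube([86, 86, 463]);
translate([1943, 1269, 0]) cube([86, 86, 463]);
translate([188, 178, 176]) cube([1755, 33, 180]);
translate([188, 1322, 176]) cube([1755, 33, 180]);
translate([102, 264, 176]) cube([33, 1005, 180]);
translate([1996, 264, 176]) cube([33, 1005, 180]);
translate([273, 178, 356]) cube([81, 1177, 24]);
translate([439, 178, 356]) cube([81, 1177, 24]);
translate([605, 178, 356]) cube([81, 1177, 24]);
translate([771, 178, 356]) cube([81, 1177, 24]);
translate([937, 178, 356]) cube([81, 1177, 24]);
translate([1103, 178, 356]) cube([81, 1177, 24]);
translate([1269, 178, 356]) cube([81, 1177, 24]);
translate([1435, 178, 356]) cube([81, 1177, 24]);
translate([1601, 178, 356]) cube([81, 1177, 24]);
translate([1767, 178, 356]) cube([81, 1177, 24]);


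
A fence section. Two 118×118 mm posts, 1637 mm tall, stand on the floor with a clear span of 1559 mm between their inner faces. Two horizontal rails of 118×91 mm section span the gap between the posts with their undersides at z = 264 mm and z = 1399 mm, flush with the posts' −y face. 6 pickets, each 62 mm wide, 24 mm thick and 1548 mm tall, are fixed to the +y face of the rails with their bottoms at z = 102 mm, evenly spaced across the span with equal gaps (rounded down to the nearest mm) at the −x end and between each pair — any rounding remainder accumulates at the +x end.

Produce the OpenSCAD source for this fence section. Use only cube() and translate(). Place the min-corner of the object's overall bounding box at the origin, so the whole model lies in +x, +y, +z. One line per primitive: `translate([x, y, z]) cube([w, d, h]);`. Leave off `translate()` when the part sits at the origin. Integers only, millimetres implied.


cube([118, 118, 1637]);
translate([1677, 0, 0]) cube([118, 118, 1637]);
translate([118, 0, 264]) cube([1559, 118, 91]);
translate([118, 0, 1399]) cube([1559, 118, 91]);
translate([287, 118, 102]) cube([62, 24, 1548]);
translate([518, 118, 102]) cube([62, 24, 1548]);
translate([749, 118, 102]) cube([62, 24, 1548]);
translate([980, 118, 102]) cube([62, 24, 1548]);
translate([1211, 118, 102]) cube([62, 24, 1548]);
translate([1442, 118, 102]) cube([62, 24, 1548]);


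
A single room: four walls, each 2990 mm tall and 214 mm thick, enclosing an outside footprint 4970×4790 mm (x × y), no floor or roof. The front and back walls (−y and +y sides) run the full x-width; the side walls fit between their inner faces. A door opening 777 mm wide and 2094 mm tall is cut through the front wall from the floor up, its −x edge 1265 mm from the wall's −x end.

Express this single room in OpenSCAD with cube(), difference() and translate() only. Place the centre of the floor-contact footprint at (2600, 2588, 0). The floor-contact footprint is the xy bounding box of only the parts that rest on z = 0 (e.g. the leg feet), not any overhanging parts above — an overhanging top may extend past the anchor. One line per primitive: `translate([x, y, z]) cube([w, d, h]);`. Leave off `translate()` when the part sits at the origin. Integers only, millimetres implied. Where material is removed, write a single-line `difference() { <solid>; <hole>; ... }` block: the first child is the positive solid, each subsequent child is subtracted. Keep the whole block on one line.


difference() { translate([115, 193, 0]) cube([4970, 214, 2990]); translate([1380, 193, 0]) cube([777, 214, 2094]); }
translate([115, 4769, 0]) cube([4970, 214, 2990]);
translate([115, 407, 0]) cube([214, 4362, 2990]);
translate([4871, 407, 0]) cube([214, 4362, 2990]);


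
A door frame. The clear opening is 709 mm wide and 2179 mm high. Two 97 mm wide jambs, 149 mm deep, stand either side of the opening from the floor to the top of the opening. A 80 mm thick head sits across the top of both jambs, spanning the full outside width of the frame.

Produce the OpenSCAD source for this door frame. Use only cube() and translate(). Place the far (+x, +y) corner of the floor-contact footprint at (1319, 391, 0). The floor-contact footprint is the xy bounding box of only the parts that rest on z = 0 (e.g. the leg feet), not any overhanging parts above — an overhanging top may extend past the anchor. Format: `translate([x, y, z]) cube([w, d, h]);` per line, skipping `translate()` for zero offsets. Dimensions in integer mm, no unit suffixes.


translate([416, 242, 0]) cube([97, 149, 2179]);
translate([1222, 242, 0]) cube([97, 149, 2179]);
translate([416, 242, 2179]) cube([903, 149, 80]);


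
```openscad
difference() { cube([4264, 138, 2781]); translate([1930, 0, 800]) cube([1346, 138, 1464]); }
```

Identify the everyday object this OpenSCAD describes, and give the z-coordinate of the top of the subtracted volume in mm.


A wall with a window opening. The window head height is 2264 mm.

A wall with a rectangular opening subtracted — a window. Sill at z = 800, opening 1464 mm tall, so the head is at 800 + 1464 = 2264 mm.


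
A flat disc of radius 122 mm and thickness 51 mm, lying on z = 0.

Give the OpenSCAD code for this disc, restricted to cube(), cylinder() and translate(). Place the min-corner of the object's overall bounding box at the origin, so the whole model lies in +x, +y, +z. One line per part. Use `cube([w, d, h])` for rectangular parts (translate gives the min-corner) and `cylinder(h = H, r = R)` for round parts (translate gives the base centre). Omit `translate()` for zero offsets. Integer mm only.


translate([122, 122, 0]) cylinder(h = 51, r = 122);


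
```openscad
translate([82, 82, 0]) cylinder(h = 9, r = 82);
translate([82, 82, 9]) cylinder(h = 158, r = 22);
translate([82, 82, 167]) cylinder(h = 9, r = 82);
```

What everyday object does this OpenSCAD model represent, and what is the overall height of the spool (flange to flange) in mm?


A spool. The overall height is 176 mm.

Three coaxial cylinders, large–small–large — a spool. Two 9 mm flanges and a 158 mm core give 9 + 158 + 9 = 176 mm.


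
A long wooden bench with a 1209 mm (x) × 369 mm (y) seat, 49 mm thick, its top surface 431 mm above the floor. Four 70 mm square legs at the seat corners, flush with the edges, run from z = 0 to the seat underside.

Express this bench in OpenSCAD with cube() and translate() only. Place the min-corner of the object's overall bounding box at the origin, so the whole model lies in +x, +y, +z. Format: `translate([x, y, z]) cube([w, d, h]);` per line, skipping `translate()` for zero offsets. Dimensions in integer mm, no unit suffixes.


translate([0, 0, 382]) cube([1209, 369, 49]);
cube([70, 70, 382]);
translate([0, 299, 0]) cube([70, 70, 382]);
translate([1139, 0, 0]) cube([70, 70, 382]);
translate([1139, 299, 0]) cube([70, 70, 382]);


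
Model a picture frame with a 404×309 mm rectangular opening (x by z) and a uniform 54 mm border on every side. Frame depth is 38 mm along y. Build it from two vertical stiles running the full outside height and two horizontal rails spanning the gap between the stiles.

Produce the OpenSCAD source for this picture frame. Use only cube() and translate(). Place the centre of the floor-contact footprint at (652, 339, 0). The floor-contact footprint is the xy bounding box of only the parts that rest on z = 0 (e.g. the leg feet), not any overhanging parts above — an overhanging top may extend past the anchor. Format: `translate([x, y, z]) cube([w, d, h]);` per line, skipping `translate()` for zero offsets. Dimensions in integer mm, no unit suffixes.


translate([396, 320, 0]) cube([54, 38, 417]);
translate([854, 320, 0]) cube([54, 38, 417]);
translate([450, 320, 0]) cube([404, 38, 54]);
translate([450, 320, 363]) cube([404, 38, 54]);


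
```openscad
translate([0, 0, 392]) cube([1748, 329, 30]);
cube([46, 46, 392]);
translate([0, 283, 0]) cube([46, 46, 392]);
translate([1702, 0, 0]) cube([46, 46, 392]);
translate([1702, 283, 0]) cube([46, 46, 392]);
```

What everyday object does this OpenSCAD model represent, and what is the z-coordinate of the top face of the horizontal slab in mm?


A bench. The seat-top height is 422 mm.

A long slab on four corner posts — a bench. The slab sits at z = 392 with thickness 30, so the top is 392 + 30 = 422 mm.


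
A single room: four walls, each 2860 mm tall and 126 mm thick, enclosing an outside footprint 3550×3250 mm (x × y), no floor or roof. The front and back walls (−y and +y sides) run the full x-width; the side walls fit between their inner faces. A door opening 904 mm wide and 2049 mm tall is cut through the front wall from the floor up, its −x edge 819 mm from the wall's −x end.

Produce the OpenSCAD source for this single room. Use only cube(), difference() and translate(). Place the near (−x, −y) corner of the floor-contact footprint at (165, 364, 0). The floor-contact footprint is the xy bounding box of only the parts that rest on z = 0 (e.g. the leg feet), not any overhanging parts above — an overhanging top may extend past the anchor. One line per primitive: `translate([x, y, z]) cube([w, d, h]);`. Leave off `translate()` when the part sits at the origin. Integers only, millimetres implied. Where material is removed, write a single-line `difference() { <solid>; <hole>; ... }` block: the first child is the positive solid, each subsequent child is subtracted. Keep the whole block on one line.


difference() { translate([165, 364, 0]) cube([3550, 126, 2860]); translate([984, 364, 0]) cube([904, 126, 2049]); }
translate([165, 3488, 0]) cube([3550, 126, 2860]);
translate([165, 490, 0]) cube([126, 2998, 2860]);
translate([3589, 490, 0]) cube([126, 2998, 2860]);


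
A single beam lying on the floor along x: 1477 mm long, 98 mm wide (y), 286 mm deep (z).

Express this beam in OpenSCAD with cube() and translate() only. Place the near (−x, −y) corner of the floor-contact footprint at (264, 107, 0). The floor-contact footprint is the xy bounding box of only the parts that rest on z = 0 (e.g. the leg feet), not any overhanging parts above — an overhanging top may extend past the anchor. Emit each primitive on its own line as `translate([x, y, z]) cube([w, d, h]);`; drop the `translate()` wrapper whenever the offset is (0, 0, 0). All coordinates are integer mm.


translate([264, 107, 0]) cube([1477, 98, 286]);


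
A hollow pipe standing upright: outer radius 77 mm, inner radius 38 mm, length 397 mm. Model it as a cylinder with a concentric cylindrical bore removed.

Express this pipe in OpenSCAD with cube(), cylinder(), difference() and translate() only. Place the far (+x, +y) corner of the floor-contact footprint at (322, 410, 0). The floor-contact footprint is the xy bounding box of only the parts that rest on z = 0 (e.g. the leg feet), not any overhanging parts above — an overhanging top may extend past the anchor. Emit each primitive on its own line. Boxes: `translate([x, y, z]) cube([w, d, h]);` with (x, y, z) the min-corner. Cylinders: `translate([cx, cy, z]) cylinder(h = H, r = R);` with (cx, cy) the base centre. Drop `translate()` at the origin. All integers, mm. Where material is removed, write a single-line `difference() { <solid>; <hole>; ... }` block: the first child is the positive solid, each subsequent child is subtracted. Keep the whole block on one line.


difference() { translate([245, 333, 0]) cylinder(h = 397, r = 77); translate([245, 333, 0]) cylinder(h = 397, r = 38); }


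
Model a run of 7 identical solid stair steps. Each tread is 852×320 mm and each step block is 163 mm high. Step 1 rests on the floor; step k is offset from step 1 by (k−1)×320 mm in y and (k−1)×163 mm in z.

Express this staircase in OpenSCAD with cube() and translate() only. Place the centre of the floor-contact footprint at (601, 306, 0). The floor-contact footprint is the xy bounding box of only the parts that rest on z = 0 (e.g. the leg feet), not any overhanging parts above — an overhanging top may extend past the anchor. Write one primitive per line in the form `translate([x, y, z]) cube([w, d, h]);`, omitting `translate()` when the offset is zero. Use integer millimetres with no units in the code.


translate([175, 146, 0]) cube([852, 320, 163]);
translate([175, 466, 163]) cube([852, 320, 163]);
translate([175, 786, 326]) cube([852, 320, 163]);
translate([175, 1106, 489]) cube([852, 320, 163]);
translate([175, 1426, 652]) cube([852, 320, 163]);
translate([175, 1746, 815]) cube([852, 320, 163]);
translate([175, 2066, 978]) cube([852, 320, 163]);


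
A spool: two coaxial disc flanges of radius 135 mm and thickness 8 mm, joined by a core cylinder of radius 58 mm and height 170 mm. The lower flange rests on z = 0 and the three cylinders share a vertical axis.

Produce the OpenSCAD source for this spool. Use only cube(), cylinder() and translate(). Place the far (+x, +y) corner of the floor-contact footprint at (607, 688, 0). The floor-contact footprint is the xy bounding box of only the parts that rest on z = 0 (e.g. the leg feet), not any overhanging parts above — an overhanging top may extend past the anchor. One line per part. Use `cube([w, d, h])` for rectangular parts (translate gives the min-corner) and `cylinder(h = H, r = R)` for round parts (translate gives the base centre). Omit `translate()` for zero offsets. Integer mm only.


translate([472, 553, 0]) cylinder(h = 8, r = 135);
translate([472, 553, 8]) cylinder(h = 170, r = 58);
translate([472, 553, 178]) cylinder(h = 8, r = 135);


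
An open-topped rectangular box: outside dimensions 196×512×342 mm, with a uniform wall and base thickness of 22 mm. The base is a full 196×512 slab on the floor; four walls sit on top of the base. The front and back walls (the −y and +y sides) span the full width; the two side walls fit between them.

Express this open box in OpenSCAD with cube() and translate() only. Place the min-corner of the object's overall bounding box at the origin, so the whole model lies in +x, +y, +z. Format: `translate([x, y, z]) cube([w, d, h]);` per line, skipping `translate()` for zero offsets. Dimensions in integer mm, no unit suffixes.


cube([196, 512, 22]);
translate([0, 0, 22]) cube([196, 22, 320]);
translate([0, 490, 22]) cube([196, 22, 320]);
translate([0, 22, 22]) cube([22, 468, 320]);
translate([174, 22, 22]) cube([22, 468, 320]);


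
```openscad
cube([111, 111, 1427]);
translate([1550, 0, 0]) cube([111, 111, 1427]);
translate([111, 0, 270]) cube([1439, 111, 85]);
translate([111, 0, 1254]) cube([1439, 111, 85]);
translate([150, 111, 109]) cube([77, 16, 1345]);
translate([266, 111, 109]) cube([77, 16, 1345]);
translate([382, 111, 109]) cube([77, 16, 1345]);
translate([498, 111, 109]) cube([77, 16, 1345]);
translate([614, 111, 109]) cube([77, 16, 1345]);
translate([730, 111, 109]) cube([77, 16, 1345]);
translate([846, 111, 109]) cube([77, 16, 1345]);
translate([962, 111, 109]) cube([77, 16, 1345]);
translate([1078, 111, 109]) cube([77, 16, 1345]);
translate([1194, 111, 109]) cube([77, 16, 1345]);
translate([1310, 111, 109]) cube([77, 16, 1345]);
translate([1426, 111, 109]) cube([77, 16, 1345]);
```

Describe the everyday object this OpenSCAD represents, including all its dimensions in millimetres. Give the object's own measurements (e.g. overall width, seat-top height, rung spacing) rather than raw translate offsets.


A fence section. Two 111×111 mm posts, 1427 mm tall, stand on the floor with a clear span of 1439 mm between their inner faces. Two horizontal rails of 111×85 mm section span the gap between the posts with their undersides at z = 270 mm and z = 1254 mm, flush with the posts' −y face. 12 pickets, each 77 mm wide, 16 mm thick and 1345 mm tall, are fixed to the +y face of the rails with their bottoms at z = 109 mm, spaced across the span with a 39 mm gap after the −x post and between neighbouring pickets, with 47 mm left before the +x post.


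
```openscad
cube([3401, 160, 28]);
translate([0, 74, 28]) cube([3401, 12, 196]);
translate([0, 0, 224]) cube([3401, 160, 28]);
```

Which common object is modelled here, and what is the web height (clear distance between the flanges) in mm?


An I-beam. The web height is 196 mm.

Two wide flanges with a thin centred web — an I-beam. Overall 252 mm minus two 28 mm flanges gives a web of 252 − 2·28 = 196 mm.


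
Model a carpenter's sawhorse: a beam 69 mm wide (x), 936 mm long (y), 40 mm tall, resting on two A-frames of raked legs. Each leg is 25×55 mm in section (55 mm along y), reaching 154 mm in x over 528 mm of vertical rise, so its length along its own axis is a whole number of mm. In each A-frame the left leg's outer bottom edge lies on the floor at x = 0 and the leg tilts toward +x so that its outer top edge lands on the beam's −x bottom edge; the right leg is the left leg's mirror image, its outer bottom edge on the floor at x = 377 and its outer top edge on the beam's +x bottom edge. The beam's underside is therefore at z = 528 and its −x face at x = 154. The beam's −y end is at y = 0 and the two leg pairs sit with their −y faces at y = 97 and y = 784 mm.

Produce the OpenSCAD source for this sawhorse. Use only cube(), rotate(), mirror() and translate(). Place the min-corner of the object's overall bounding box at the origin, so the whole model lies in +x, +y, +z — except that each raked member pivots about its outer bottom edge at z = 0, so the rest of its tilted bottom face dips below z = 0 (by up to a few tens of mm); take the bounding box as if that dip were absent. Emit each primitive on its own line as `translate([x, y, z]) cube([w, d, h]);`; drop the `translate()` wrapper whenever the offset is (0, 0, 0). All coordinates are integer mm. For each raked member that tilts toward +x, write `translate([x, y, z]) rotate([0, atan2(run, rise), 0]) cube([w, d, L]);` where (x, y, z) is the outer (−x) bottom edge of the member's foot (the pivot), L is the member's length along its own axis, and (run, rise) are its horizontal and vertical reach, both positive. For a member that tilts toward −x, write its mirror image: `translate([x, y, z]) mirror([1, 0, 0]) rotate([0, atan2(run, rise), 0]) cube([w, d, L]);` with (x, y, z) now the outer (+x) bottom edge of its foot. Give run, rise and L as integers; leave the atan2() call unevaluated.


translate([154, 0, 528]) cube([69, 936, 40]);
translate([0, 97, 0]) rotate([0, atan2(154, 528), 0]) cube([25, 55, 550]);
translate([377, 97, 0]) mirror([1, 0, 0]) rotate([0, atan2(154, 528), 0]) cube([25, 55, 550]);
translate([0, 784, 0]) rotate([0, atan2(154, 528), 0]) cube([25, 55, 550]);
translate([377, 784, 0]) mirror([1, 0, 0]) rotate([0, atan2(154, 528), 0]) cube([25, 55, 550]);


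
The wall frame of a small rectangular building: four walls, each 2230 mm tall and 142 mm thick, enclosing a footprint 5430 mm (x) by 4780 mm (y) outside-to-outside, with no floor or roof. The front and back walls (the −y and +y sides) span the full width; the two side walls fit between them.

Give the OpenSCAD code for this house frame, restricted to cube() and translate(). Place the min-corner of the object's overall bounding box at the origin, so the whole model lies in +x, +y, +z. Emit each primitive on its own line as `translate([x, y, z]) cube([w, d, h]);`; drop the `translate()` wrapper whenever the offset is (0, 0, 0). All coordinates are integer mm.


cube([5430, 142, 2230]);
translate([0, 4638, 0]) cube([5430, 142, 2230]);
translate([0, 142, 0]) cube([142, 4496, 2230]);
translate([5288, 142, 0]) cube([142, 4496, 2230]);


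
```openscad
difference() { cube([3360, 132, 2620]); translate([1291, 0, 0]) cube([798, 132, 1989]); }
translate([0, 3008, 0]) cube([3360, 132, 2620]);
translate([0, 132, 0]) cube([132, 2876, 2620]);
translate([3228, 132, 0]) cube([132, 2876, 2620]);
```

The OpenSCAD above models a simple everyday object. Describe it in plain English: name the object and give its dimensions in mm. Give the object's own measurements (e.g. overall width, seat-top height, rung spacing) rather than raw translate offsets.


A single room: four walls, each 2620 mm tall and 132 mm thick, enclosing an outside footprint 3360×3140 mm (x × y), no floor or roof. The front and back walls (−y and +y sides) run the full x-width; the side walls fit between their inner faces. A door opening 798 mm wide and 1989 mm tall is cut through the front wall from the floor up, its −x edge 1291 mm from the wall's −x end.


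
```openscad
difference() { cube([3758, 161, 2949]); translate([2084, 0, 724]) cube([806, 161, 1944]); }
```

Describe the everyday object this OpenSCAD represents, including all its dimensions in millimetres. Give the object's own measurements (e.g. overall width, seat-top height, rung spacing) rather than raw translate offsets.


A wall 3758 mm long (x), 161 mm thick (y), 2949 mm tall, with a rectangular window opening cut through it. The opening is 806 mm wide and 1944 mm tall; its sill is at z = 724 mm and its near (−x) edge is 2084 mm from the wall's −x end. The opening passes through the full wall thickness.


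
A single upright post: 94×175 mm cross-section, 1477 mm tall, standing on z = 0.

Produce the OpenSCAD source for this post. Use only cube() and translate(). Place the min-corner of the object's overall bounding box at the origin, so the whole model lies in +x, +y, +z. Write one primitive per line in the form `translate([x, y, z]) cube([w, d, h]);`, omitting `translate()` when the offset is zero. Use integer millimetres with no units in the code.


cube([94, 175, 1477]);


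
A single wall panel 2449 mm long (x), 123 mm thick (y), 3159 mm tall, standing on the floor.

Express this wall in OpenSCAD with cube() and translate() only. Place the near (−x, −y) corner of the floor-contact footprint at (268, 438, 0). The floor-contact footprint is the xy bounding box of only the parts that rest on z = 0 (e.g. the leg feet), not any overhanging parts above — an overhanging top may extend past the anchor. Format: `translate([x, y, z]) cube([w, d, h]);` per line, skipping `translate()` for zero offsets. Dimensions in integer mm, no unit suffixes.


translate([268, 438, 0]) cube([2449, 123, 3159]);


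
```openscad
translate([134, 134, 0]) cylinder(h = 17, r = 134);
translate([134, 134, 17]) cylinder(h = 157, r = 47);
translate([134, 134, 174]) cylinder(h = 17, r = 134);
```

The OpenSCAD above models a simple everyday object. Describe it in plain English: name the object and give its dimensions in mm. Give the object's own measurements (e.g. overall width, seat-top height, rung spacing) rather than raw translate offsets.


A spool: two coaxial disc flanges of radius 134 mm and thickness 17 mm, joined by a core cylinder of radius 47 mm and height 157 mm. The lower flange rests on z = 0 and the three cylinders share a vertical axis.


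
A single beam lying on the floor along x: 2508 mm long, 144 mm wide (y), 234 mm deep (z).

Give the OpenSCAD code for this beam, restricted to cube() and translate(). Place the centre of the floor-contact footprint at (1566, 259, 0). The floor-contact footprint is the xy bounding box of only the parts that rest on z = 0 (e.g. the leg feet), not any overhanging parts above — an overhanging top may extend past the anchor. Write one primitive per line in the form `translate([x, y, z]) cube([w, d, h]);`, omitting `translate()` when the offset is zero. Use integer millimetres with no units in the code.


translate([312, 187, 0]) cube([2508, 144, 234]);


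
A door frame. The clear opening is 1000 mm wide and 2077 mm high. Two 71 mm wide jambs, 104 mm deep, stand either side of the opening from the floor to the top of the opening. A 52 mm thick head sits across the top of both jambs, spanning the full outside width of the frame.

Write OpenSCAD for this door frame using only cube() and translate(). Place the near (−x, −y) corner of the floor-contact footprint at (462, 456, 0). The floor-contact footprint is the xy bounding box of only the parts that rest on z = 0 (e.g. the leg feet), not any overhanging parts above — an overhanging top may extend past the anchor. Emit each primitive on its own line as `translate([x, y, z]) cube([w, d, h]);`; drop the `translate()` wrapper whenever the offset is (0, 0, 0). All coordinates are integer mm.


translate([462, 456, 0]) cube([71, 104, 2077]);
translate([1533, 456, 0]) cube([71, 104, 2077]);
translate([462, 456, 2077]) cube([1142, 104, 52]);


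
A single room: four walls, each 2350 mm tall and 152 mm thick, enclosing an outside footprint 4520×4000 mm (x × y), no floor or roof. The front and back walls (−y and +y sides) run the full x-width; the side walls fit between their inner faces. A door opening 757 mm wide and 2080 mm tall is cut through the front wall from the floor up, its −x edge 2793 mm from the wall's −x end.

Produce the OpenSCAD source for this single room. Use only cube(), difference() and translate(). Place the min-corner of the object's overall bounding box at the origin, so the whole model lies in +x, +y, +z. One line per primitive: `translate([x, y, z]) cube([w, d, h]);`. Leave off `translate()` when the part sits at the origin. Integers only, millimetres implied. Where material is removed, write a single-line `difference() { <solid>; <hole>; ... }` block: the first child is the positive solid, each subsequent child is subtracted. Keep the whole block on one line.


difference() { cube([4520, 152, 2350]); translate([2793, 0, 0]) cube([757, 152, 2080]); }
translate([0, 3848, 0]) cube([4520, 152, 2350]);
translate([0, 152, 0]) cube([152, 3696, 2350]);
translate([4368, 152, 0]) cube([152, 3696, 2350]);


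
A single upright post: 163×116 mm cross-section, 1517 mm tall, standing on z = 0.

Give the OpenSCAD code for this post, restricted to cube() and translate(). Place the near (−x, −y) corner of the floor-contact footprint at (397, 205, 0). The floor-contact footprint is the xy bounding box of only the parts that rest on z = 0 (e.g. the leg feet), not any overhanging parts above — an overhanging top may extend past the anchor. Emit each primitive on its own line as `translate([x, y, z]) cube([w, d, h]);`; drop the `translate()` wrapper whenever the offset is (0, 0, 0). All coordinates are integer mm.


translate([397, 205, 0]) cube([163, 116, 1517]);


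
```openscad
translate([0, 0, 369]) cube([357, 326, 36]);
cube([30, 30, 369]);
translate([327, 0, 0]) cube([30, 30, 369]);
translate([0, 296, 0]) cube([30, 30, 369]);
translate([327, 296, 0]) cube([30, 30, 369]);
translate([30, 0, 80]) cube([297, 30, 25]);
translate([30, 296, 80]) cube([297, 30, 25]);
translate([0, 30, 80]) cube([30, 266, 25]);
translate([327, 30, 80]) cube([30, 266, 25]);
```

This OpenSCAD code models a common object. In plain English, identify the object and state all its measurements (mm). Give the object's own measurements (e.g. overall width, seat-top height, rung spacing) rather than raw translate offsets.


A simple wooden stool: a rectangular seat 357 mm (x) by 326 mm (y), 36 mm thick, top face at z = 405 mm, on four square legs, each 30×30 mm in cross-section. The legs rest on z = 0, each flush with a corner of the seat. Four stretchers, 30 mm wide and 25 mm tall, connect adjacent legs with their undersides at z = 80 mm, each running between the inner faces of the legs it joins and aligned with the legs' outer faces on the other axis.


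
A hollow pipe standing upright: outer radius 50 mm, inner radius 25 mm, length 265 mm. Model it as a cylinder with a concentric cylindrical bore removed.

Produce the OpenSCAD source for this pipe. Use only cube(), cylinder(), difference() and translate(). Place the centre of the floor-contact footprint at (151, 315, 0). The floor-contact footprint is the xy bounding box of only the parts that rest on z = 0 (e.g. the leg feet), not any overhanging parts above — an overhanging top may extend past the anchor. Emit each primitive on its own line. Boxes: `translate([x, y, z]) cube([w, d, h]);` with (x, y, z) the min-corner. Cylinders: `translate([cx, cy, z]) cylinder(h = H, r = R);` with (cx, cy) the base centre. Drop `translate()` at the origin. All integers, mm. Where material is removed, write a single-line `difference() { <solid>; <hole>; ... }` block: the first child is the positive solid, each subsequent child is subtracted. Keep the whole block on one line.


difference() { translate([151, 315, 0]) cylinder(h = 265, r = 50); translate([151, 315, 0]) cylinder(h = 265, r = 25); }


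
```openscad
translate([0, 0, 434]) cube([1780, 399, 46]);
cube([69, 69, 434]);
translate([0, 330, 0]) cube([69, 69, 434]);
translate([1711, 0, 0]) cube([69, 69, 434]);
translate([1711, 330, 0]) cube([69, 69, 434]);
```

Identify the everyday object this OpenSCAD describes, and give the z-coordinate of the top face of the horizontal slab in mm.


A bench. The seat-top height is 480 mm.

A long slab on four corner posts — a bench. The slab sits at z = 434 with thickness 46, so the top is 434 + 46 = 480 mm.


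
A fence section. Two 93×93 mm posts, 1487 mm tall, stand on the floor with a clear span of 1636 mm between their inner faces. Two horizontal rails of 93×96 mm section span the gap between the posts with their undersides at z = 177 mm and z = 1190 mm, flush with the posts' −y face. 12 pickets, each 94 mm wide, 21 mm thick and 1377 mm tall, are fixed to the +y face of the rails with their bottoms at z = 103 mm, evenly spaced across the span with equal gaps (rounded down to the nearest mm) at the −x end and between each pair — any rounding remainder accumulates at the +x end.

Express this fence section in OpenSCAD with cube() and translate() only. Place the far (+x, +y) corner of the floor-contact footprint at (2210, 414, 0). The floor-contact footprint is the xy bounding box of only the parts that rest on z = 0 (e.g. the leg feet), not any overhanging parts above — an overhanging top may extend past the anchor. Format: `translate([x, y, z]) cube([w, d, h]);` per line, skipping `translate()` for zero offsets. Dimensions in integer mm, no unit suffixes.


translate([388, 321, 0]) cube([93, 93, 1487]);
translate([2117, 321, 0]) cube([93, 93, 1487]);
translate([481, 321, 177]) cube([1636, 93, 96]);
translate([481, 321, 1190]) cube([1636, 93, 96]);
translate([520, 414, 103]) cube([94, 21, 1377]);
translate([653, 414, 103]) cube([94, 21, 1377]);
translate([786, 414, 103]) cube([94, 21, 1377]);
translate([919, 414, 103]) cube([94, 21, 1377]);
translate([1052, 414, 103]) cube([94, 21, 1377]);
translate([1185, 414, 103]) cube([94, 21, 1377]);
translate([1318, 414, 103]) cube([94, 21, 1377]);
translate([1451, 414, 103]) cube([94, 21, 1377]);
translate([1584, 414, 103]) cube([94, 21, 1377]);
translate([1717, 414, 103]) cube([94, 21, 1377]);
translate([1850, 414, 103]) cube([94, 21, 1377]);
translate([1983, 414, 103]) cube([94, 21, 1377]);


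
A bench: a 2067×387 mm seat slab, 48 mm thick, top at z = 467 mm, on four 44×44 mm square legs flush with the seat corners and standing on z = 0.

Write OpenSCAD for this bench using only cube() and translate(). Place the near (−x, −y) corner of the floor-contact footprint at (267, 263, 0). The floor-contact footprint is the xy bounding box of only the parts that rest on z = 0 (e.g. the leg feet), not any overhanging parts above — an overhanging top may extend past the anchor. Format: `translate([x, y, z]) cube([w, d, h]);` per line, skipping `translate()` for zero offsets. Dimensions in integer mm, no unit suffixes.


translate([267, 263, 419]) cube([2067, 387, 48]);
translate([267, 263, 0]) cube([44, 44, 419]);
translate([267, 606, 0]) cube([44, 44, 419]);
translate([2290, 263, 0]) cube([44, 44, 419]);
translate([2290, 606, 0]) cube([44, 44, 419]);


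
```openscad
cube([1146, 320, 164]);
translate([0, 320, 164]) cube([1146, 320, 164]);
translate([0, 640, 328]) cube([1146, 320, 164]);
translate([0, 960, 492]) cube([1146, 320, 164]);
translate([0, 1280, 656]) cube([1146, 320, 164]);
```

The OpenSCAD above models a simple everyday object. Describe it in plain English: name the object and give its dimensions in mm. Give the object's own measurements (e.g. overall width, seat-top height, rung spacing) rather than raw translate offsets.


A straight staircase of 5 solid steps. Each step is 1146 mm wide (x), 320 mm deep (y, the going) and 164 mm tall (the rise). The first step rests on the floor; each subsequent step sits one going further in +y and one rise higher in +z, directly behind and above the previous step with no overlap.


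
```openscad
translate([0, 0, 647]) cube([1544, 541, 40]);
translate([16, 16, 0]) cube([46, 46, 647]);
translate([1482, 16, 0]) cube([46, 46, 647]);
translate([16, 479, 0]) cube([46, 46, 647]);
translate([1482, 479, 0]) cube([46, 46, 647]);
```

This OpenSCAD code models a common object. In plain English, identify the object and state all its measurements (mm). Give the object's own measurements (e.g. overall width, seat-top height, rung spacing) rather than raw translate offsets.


A rectangular dining table. The top is 1544×541×40 mm with its upper surface at z = 687 mm. It stands on four 46×46 mm square legs, each inset 16 mm from the nearest pair of top edges, running from the floor to the underside of the top.
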